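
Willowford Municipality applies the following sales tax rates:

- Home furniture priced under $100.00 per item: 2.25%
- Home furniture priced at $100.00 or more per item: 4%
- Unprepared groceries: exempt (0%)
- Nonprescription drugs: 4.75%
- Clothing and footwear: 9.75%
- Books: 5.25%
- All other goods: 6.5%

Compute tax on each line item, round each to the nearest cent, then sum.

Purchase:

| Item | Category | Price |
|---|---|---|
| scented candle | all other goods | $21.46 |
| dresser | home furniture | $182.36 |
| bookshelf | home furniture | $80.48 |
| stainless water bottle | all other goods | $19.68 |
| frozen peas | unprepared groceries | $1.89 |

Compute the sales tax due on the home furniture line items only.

$9.10

Dresser $182.36: home furniture, $100.00 or more → 4% → $7.29
Bookshelf $80.48: home furniture, under $100.00 → 2.25% → $1.81
Tax on home furniture = $7.29 + $1.81 = $9.10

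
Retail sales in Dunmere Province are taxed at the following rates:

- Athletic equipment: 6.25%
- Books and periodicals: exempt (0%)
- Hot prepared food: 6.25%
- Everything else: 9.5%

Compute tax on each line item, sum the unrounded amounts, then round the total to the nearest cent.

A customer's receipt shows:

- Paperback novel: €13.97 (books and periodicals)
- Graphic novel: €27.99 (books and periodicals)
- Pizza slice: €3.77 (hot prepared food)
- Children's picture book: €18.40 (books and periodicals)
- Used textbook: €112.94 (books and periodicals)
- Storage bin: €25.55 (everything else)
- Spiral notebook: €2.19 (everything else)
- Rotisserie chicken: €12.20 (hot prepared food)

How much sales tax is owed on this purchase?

€3.63

Paperback novel €13.97: books and periodicals → 0% → €0.00
Graphic novel €27.99: books and periodicals → 0% → €0.00
Pizza slice €3.77: hot prepared food → 6.25% → €0.235625
Children's picture book €18.40: books and periodicals → 0% → €0.00
Used textbook €112.94: books and periodicals → 0% → €0.00
Storage bin €25.55: everything else → 9.5% → €2.42725
Spiral notebook €2.19: everything else → 9.5% → €0.20805
Rotisserie chicken €12.20: hot prepared food → 6.25% → €0.7625
Unrounded tax sum = €3.633425 → €3.63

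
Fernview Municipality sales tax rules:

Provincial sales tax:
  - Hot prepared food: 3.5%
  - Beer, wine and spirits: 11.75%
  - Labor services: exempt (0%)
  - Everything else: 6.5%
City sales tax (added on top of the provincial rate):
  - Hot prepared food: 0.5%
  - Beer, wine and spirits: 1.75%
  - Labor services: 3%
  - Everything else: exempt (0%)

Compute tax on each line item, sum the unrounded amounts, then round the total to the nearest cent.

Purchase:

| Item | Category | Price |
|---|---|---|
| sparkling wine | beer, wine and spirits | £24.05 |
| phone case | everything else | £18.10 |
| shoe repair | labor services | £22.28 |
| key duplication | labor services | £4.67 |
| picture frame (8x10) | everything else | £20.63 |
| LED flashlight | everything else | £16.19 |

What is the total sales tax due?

£7.63

Sparkling wine £24.05: beer, wine and spirits → 11.75% + 1.75% city = 13.5% → £3.24675
Phone case £18.10: everything else → 6.5% + 0% city = 6.5% → £1.1765
Shoe repair £22.28: labor services → 0% + 3% city = 3% → £0.6684
Key duplication £4.67: labor services → 0% + 3% city = 3% → £0.1401
Picture frame (8x10) £20.63: everything else → 6.5% + 0% city = 6.5% → £1.34095
LED flashlight £16.19: everything else → 6.5% + 0% city = 6.5% → £1.05235
Unrounded tax sum = £7.62505 → £7.63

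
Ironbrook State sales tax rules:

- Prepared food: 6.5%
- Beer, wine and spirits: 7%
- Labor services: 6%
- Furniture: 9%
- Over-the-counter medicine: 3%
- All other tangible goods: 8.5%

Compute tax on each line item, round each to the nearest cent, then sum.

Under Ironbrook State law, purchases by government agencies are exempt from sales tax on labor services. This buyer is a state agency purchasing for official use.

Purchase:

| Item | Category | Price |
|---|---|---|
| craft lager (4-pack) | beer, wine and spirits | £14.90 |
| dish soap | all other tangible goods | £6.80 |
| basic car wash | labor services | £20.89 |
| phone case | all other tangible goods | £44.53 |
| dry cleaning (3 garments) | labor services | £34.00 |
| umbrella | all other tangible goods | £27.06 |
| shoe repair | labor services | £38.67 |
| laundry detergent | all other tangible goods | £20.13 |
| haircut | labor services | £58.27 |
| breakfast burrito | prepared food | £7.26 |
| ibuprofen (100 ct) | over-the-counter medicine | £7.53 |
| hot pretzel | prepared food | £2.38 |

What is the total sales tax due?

£10.27

Craft lager (4-pack) £14.90: beer, wine and spirits → 7% → £1.04
Dish soap £6.80: all other tangible goods → 8.5% → £0.58
Basic car wash £20.89: labor services, buyer-exempt → 0% → £0.00
Phone case £44.53: all other tangible goods → 8.5% → £3.79
Dry cleaning (3 garments) £34.00: labor services, buyer-exempt → 0% → £0.00
Umbrella £27.06: all other tangible goods → 8.5% → £2.30
Shoe repair £38.67: labor services, buyer-exempt → 0% → £0.00
Laundry detergent £20.13: all other tangible goods → 8.5% → £1.71
Haircut £58.27: labor services, buyer-exempt → 0% → £0.00
Breakfast burrito £7.26: prepared food → 6.5% → £0.47
Ibuprofen (100 ct) £7.53: over-the-counter medicine → 3% → £0.23
Hot pretzel £2.38: prepared food → 6.5% → £0.15
Total tax = £1.04 + £0.58 + £3.79 + £2.30 + £1.71 + £0.47 + £0.23 + £0.15 = £10.27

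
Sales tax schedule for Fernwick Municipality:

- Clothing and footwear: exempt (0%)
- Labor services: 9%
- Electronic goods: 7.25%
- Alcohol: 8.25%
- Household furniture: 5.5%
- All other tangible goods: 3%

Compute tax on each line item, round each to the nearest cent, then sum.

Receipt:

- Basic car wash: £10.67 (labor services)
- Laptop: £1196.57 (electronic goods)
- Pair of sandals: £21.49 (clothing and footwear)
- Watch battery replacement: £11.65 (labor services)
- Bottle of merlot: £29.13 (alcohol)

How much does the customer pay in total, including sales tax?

Basic car wash £10.67: labor services → 9% → £0.96
Laptop £1196.57: electronic goods → 7.25% → £86.75
Pair of sandals £21.49: clothing and footwear → 0% → £0.00
Watch battery replacement £11.65: labor services → 9% → £1.05
Bottle of merlot £29.13: alcohol → 8.25% → £2.40
Subtotal = £1269.51; tax = £91.16; total due = £1360.67

£1360.67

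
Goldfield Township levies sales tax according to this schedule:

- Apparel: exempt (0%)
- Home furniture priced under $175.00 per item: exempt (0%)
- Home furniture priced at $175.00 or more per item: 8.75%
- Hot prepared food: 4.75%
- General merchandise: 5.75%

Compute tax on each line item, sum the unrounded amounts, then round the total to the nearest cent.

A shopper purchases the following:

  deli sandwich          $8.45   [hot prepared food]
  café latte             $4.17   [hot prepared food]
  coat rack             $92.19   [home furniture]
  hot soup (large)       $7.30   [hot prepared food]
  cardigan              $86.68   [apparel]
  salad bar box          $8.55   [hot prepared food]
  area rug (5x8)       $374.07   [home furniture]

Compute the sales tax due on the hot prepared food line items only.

Deli sandwich $8.45: hot prepared food → 4.75% → $0.401375
Café latte $4.17: hot prepared food → 4.75% → $0.198075
Hot soup (large) $7.30: hot prepared food → 4.75% → $0.34675
Salad bar box $8.55: hot prepared food → 4.75% → $0.406125
Tax on hot prepared food: unrounded sum = $1.352325 → $1.35

$1.35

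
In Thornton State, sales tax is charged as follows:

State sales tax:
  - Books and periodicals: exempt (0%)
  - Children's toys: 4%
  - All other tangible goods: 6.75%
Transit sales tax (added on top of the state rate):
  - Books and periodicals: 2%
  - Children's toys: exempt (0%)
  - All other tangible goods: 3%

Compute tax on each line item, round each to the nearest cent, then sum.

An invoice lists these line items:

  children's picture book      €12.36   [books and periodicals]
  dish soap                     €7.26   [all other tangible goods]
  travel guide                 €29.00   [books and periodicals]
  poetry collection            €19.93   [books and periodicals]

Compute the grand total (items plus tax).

€70.49

Children's picture book €12.36: books and periodicals → 0% + 2% transit = 2% → €0.25
Dish soap €7.26: all other tangible goods → 6.75% + 3% transit = 9.75% → €0.71
Travel guide €29.00: books and periodicals → 0% + 2% transit = 2% → €0.58
Poetry collection €19.93: books and periodicals → 0% + 2% transit = 2% → €0.40
Subtotal = €68.55; tax = €1.94; total due = €70.49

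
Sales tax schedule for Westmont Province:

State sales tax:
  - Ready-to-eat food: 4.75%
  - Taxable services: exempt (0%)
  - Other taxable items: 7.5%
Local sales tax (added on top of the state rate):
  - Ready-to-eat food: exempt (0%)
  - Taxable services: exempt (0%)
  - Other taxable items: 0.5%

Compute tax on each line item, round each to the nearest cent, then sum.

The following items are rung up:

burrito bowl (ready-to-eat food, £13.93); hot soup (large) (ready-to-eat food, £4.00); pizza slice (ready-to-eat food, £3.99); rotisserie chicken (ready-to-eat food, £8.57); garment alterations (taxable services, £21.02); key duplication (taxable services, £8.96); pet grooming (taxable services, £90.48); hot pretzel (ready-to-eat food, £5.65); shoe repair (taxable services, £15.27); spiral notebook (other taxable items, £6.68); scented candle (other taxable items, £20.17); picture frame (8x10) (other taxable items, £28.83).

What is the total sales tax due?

£6.17

Burrito bowl £13.93: ready-to-eat food → 4.75% + 0% local = 4.75% → £0.66
Hot soup (large) £4.00: ready-to-eat food → 4.75% + 0% local = 4.75% → £0.19
Pizza slice £3.99: ready-to-eat food → 4.75% + 0% local = 4.75% → £0.19
Rotisserie chicken £8.57: ready-to-eat food → 4.75% + 0% local = 4.75% → £0.41
Garment alterations £21.02: taxable services → 0% + 0% local = 0% → £0.00
Key duplication £8.96: taxable services → 0% + 0% local = 0% → £0.00
Pet grooming £90.48: taxable services → 0% + 0% local = 0% → £0.00
Hot pretzel £5.65: ready-to-eat food → 4.75% + 0% local = 4.75% → £0.27
Shoe repair £15.27: taxable services → 0% + 0% local = 0% → £0.00
Spiral notebook £6.68: other taxable items → 7.5% + 0.5% local = 8% → £0.53
Scented candle £20.17: other taxable items → 7.5% + 0.5% local = 8% → £1.61
Picture frame (8x10) £28.83: other taxable items → 7.5% + 0.5% local = 8% → £2.31
Total tax = £0.66 + £0.19 + £0.19 + £0.41 + £0.27 + £0.53 + £1.61 + £2.31 = £6.17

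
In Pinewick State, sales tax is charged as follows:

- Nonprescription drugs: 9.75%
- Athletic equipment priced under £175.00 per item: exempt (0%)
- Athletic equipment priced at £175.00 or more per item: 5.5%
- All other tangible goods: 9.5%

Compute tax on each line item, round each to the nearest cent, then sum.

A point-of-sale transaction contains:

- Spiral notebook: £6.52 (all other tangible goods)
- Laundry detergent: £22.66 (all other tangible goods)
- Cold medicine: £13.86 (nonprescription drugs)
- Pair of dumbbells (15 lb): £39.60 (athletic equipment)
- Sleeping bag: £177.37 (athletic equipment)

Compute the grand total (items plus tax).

£273.89

Spiral notebook £6.52: all other tangible goods → 9.5% → £0.62
Laundry detergent £22.66: all other tangible goods → 9.5% → £2.15
Cold medicine £13.86: nonprescription drugs → 9.75% → £1.35
Pair of dumbbells (15 lb) £39.60: athletic equipment, under £175.00 → 0% → £0.00
Sleeping bag £177.37: athletic equipment, £175.00 or more → 5.5% → £9.76
Subtotal = £260.01; tax = £13.88; total due = £273.89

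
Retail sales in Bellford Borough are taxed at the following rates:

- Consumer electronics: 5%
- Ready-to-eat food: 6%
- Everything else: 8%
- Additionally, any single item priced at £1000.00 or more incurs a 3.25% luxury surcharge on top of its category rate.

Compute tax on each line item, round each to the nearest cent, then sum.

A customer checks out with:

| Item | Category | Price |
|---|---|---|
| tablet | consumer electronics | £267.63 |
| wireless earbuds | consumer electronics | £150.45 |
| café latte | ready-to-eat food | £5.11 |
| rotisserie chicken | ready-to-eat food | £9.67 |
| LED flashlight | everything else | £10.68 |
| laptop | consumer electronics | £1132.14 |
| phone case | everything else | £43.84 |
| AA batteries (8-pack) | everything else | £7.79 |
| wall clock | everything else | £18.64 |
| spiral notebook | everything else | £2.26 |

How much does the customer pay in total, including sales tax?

Tablet £267.63: consumer electronics → 5% → £13.38
Wireless earbuds £150.45: consumer electronics → 5% → £7.52
Café latte £5.11: ready-to-eat food → 6% → £0.31
Rotisserie chicken £9.67: ready-to-eat food → 6% → £0.58
LED flashlight £10.68: everything else → 8% → £0.85
Laptop £1132.14: consumer electronics → 5% + 3.25% surcharge = 8.25% → £93.40
Phone case £43.84: everything else → 8% → £3.51
AA batteries (8-pack) £7.79: everything else → 8% → £0.62
Wall clock £18.64: everything else → 8% → £1.49
Spiral notebook £2.26: everything else → 8% → £0.18
Subtotal = £1648.21; tax = £121.84; total due = £1770.05

£1770.05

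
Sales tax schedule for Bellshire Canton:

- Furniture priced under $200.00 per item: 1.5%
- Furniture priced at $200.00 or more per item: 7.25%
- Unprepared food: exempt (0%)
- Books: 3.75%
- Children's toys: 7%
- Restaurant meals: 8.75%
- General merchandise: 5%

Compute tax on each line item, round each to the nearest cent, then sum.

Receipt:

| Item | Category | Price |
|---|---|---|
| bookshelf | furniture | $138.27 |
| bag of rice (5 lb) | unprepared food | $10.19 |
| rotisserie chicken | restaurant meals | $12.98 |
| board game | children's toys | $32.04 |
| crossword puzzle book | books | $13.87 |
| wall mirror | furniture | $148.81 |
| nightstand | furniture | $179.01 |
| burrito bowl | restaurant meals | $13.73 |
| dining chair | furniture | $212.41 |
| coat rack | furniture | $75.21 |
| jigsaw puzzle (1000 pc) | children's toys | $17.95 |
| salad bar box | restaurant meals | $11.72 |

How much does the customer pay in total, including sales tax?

Bookshelf $138.27: furniture, under $200.00 → 1.5% → $2.07
Bag of rice (5 lb) $10.19: unprepared food → 0% → $0.00
Rotisserie chicken $12.98: restaurant meals → 8.75% → $1.14
Board game $32.04: children's toys → 7% → $2.24
Crossword puzzle book $13.87: books → 3.75% → $0.52
Wall mirror $148.81: furniture, under $200.00 → 1.5% → $2.23
Nightstand $179.01: furniture, under $200.00 → 1.5% → $2.69
Burrito bowl $13.73: restaurant meals → 8.75% → $1.20
Dining chair $212.41: furniture, $200.00 or more → 7.25% → $15.40
Coat rack $75.21: furniture, under $200.00 → 1.5% → $1.13
Jigsaw puzzle (1000 pc) $17.95: children's toys → 7% → $1.26
Salad bar box $11.72: restaurant meals → 8.75% → $1.03
Subtotal = $866.19; tax = $30.91; total due = $897.10

$897.10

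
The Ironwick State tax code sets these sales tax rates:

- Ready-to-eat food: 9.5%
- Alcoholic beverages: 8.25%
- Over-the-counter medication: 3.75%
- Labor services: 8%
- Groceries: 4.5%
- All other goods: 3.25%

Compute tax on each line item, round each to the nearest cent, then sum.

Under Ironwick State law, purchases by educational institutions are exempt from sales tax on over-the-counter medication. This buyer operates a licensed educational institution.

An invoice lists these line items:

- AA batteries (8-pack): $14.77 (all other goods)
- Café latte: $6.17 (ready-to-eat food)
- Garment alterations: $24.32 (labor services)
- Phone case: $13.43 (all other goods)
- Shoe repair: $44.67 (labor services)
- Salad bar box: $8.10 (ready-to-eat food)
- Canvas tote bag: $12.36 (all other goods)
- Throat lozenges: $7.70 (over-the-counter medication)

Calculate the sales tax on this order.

AA batteries (8-pack) $14.77: all other goods → 3.25% → $0.48
Café latte $6.17: ready-to-eat food → 9.5% → $0.59
Garment alterations $24.32: labor services → 8% → $1.95
Phone case $13.43: all other goods → 3.25% → $0.44
Shoe repair $44.67: labor services → 8% → $3.57
Salad bar box $8.10: ready-to-eat food → 9.5% → $0.77
Canvas tote bag $12.36: all other goods → 3.25% → $0.40
Throat lozenges $7.70: over-the-counter medication, buyer-exempt → 0% → $0.00
Total tax = $0.48 + $0.59 + $1.95 + $0.44 + $3.57 + $0.77 + $0.40 = $8.20

$8.20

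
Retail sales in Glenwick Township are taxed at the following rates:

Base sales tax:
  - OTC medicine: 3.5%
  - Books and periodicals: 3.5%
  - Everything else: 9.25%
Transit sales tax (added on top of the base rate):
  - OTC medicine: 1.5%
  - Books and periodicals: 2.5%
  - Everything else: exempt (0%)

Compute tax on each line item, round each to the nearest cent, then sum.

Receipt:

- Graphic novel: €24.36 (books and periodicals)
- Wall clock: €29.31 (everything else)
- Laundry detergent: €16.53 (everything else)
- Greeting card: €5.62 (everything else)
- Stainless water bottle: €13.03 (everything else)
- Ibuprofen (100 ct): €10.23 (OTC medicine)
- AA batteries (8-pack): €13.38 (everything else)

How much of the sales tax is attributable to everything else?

Wall clock €29.31: everything else → 9.25% + 0% transit = 9.25% → €2.71
Laundry detergent €16.53: everything else → 9.25% + 0% transit = 9.25% → €1.53
Greeting card €5.62: everything else → 9.25% + 0% transit = 9.25% → €0.52
Stainless water bottle €13.03: everything else → 9.25% + 0% transit = 9.25% → €1.21
AA batteries (8-pack) €13.38: everything else → 9.25% + 0% transit = 9.25% → €1.24
Tax on everything else = €2.71 + €1.53 + €0.52 + €1.21 + €1.24 = €7.21

€7.21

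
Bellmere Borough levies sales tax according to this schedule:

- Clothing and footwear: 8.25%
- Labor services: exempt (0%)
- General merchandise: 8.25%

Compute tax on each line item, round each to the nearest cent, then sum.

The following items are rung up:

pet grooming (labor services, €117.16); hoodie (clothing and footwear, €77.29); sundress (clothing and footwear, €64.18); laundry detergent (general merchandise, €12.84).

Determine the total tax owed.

Pet grooming €117.16: labor services → 0% → €0.00
Hoodie €77.29: clothing and footwear → 8.25% → €6.38
Sundress €64.18: clothing and footwear → 8.25% → €5.29
Laundry detergent €12.84: general merchandise → 8.25% → €1.06
Total tax = €6.38 + €5.29 + €1.06 = €12.73

€12.73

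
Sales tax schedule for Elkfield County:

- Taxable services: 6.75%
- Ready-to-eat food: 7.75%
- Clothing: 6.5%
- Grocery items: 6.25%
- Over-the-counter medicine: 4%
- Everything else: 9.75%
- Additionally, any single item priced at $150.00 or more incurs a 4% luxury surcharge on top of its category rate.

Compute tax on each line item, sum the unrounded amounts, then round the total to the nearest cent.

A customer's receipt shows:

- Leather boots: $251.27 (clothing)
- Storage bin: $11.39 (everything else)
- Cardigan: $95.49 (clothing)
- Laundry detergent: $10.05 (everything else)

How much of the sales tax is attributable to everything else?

Storage bin $11.39: everything else → 9.75% → $1.110525
Laundry detergent $10.05: everything else → 9.75% → $0.979875
Tax on everything else: unrounded sum = $2.0904 → $2.09

$2.09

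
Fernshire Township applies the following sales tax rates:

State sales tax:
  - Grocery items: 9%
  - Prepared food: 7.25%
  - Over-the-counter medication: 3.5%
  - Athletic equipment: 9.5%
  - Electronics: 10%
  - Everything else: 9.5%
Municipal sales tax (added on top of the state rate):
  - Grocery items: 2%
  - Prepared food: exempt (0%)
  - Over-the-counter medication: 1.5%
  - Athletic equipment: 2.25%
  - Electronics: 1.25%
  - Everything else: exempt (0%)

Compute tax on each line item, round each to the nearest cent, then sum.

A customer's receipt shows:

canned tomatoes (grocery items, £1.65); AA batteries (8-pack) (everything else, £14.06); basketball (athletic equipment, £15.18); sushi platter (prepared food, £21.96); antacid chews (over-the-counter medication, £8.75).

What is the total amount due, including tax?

Canned tomatoes £1.65: grocery items → 9% + 2% municipal = 11% → £0.18
AA batteries (8-pack) £14.06: everything else → 9.5% + 0% municipal = 9.5% → £1.34
Basketball £15.18: athletic equipment → 9.5% + 2.25% municipal = 11.75% → £1.78
Sushi platter £21.96: prepared food → 7.25% + 0% municipal = 7.25% → £1.59
Antacid chews £8.75: over-the-counter medication → 3.5% + 1.5% municipal = 5% → £0.44
Subtotal = £61.60; tax = £5.33; total due = £66.93

£66.93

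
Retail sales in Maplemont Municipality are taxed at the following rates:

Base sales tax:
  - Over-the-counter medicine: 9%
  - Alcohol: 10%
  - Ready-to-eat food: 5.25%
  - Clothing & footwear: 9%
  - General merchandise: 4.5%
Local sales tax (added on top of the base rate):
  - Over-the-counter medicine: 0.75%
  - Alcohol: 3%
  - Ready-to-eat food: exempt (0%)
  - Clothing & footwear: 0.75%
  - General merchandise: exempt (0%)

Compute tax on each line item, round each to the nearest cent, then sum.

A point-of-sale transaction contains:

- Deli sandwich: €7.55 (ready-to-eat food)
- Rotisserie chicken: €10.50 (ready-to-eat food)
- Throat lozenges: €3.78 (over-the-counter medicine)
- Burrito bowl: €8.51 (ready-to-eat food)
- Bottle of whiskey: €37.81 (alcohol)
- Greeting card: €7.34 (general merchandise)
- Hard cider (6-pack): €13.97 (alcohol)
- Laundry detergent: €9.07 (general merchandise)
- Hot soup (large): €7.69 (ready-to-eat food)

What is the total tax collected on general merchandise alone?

€0.74

Greeting card €7.34: general merchandise → 4.5% + 0% local = 4.5% → €0.33
Laundry detergent €9.07: general merchandise → 4.5% + 0% local = 4.5% → €0.41
Tax on general merchandise = €0.33 + €0.41 = €0.74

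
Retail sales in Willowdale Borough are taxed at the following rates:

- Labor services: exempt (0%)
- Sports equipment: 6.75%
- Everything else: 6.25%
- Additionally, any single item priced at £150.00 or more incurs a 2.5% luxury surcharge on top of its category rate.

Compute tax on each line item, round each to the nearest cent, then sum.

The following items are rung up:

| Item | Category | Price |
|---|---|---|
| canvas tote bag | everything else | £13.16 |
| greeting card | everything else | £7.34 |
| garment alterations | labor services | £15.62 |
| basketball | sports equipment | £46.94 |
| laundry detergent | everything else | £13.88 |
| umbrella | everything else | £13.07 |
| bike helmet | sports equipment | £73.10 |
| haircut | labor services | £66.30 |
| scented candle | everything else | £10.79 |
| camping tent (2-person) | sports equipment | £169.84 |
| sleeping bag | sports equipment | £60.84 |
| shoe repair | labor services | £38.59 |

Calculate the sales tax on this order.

£31.56

Canvas tote bag £13.16: everything else → 6.25% → £0.82
Greeting card £7.34: everything else → 6.25% → £0.46
Garment alterations £15.62: labor services → 0% → £0.00
Basketball £46.94: sports equipment → 6.75% → £3.17
Laundry detergent £13.88: everything else → 6.25% → £0.87
Umbrella £13.07: everything else → 6.25% → £0.82
Bike helmet £73.10: sports equipment → 6.75% → £4.93
Haircut £66.30: labor services → 0% → £0.00
Scented candle £10.79: everything else → 6.25% → £0.67
Camping tent (2-person) £169.84: sports equipment → 6.75% + 2.5% surcharge = 9.25% → £15.71
Sleeping bag £60.84: sports equipment → 6.75% → £4.11
Shoe repair £38.59: labor services → 0% → £0.00
Total tax = £0.82 + £0.46 + £3.17 + £0.87 + £0.82 + £4.93 + £0.67 + £15.71 + £4.11 = £31.56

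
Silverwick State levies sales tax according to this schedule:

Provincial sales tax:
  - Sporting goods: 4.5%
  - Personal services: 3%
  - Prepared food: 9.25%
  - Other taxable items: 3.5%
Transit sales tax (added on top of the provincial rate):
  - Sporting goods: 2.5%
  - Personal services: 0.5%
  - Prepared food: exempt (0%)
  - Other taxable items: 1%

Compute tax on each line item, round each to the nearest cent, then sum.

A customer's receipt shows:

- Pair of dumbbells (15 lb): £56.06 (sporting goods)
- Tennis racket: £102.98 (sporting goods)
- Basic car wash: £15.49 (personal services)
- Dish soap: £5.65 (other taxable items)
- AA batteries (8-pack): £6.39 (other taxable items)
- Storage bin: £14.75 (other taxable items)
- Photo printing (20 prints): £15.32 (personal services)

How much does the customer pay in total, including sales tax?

Pair of dumbbells (15 lb) £56.06: sporting goods → 4.5% + 2.5% transit = 7% → £3.92
Tennis racket £102.98: sporting goods → 4.5% + 2.5% transit = 7% → £7.21
Basic car wash £15.49: personal services → 3% + 0.5% transit = 3.5% → £0.54
Dish soap £5.65: other taxable items → 3.5% + 1% transit = 4.5% → £0.25
AA batteries (8-pack) £6.39: other taxable items → 3.5% + 1% transit = 4.5% → £0.29
Storage bin £14.75: other taxable items → 3.5% + 1% transit = 4.5% → £0.66
Photo printing (20 prints) £15.32: personal services → 3% + 0.5% transit = 3.5% → £0.54
Subtotal = £216.64; tax = £13.41; total due = £230.05

£230.05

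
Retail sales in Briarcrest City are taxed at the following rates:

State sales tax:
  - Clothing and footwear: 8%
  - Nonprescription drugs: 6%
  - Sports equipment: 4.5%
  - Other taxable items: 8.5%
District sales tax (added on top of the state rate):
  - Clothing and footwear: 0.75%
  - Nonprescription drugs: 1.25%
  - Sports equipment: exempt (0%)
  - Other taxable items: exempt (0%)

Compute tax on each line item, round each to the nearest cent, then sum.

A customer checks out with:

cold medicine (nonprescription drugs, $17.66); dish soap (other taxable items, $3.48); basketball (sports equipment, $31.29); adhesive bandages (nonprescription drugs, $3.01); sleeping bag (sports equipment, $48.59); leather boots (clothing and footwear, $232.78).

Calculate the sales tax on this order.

Cold medicine $17.66: nonprescription drugs → 6% + 1.25% district = 7.25% → $1.28
Dish soap $3.48: other taxable items → 8.5% + 0% district = 8.5% → $0.30
Basketball $31.29: sports equipment → 4.5% + 0% district = 4.5% → $1.41
Adhesive bandages $3.01: nonprescription drugs → 6% + 1.25% district = 7.25% → $0.22
Sleeping bag $48.59: sports equipment → 4.5% + 0% district = 4.5% → $2.19
Leather boots $232.78: clothing and footwear → 8% + 0.75% district = 8.75% → $20.37
Total tax = $1.28 + $0.30 + $1.41 + $0.22 + $2.19 + $20.37 = $25.77

$25.77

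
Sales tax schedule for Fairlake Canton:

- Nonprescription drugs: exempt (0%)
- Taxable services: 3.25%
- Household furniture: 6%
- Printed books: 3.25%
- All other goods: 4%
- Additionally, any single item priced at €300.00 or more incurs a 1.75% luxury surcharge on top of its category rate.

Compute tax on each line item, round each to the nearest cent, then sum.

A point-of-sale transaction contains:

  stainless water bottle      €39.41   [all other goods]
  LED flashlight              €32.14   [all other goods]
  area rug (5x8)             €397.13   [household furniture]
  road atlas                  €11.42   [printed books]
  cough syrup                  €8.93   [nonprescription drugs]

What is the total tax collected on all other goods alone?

Stainless water bottle €39.41: all other goods → 4% → €1.58
LED flashlight €32.14: all other goods → 4% → €1.29
Tax on all other goods = €1.58 + €1.29 = €2.87

€2.87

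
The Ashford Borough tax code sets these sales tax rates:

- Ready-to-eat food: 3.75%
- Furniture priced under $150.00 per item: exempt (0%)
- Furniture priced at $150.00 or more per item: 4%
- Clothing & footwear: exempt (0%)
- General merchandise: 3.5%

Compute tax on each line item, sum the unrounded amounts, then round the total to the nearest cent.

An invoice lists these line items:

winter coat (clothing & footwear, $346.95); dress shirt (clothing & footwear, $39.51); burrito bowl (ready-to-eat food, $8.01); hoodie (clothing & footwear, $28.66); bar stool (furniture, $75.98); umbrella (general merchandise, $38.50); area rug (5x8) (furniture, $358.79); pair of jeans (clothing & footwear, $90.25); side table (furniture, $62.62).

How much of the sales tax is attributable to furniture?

$14.35

Bar stool $75.98: furniture, under $150.00 → 0% → $0.00
Area rug (5x8) $358.79: furniture, $150.00 or more → 4% → $14.3516
Side table $62.62: furniture, under $150.00 → 0% → $0.00
Tax on furniture: unrounded sum = $14.3516 → $14.35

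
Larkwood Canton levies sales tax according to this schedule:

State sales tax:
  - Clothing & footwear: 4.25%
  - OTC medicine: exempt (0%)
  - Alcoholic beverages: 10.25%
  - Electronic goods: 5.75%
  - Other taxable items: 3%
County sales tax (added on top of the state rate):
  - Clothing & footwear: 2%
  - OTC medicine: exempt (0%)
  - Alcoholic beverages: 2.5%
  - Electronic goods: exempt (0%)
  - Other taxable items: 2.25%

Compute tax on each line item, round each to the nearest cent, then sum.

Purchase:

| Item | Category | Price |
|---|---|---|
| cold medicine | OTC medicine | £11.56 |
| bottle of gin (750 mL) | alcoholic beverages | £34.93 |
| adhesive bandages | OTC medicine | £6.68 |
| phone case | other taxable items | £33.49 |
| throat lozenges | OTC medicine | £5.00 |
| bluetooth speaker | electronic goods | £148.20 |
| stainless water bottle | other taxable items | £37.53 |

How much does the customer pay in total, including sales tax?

£294.09

Cold medicine £11.56: OTC medicine → 0% + 0% county = 0% → £0.00
Bottle of gin (750 mL) £34.93: alcoholic beverages → 10.25% + 2.5% county = 12.75% → £4.45
Adhesive bandages £6.68: OTC medicine → 0% + 0% county = 0% → £0.00
Phone case £33.49: other taxable items → 3% + 2.25% county = 5.25% → £1.76
Throat lozenges £5.00: OTC medicine → 0% + 0% county = 0% → £0.00
Bluetooth speaker £148.20: electronic goods → 5.75% + 0% county = 5.75% → £8.52
Stainless water bottle £37.53: other taxable items → 3% + 2.25% county = 5.25% → £1.97
Subtotal = £277.39; tax = £16.70; total due = £294.09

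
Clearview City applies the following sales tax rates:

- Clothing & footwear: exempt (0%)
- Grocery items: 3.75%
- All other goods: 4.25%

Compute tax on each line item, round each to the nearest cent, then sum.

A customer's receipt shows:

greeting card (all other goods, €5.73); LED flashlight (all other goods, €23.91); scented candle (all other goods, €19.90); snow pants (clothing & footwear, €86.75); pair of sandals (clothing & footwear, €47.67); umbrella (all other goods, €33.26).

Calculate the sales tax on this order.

Greeting card €5.73: all other goods → 4.25% → €0.24
LED flashlight €23.91: all other goods → 4.25% → €1.02
Scented candle €19.90: all other goods → 4.25% → €0.85
Snow pants €86.75: clothing & footwear → 0% → €0.00
Pair of sandals €47.67: clothing & footwear → 0% → €0.00
Umbrella €33.26: all other goods → 4.25% → €1.41
Total tax = €0.24 + €1.02 + €0.85 + €1.41 = €3.52

€3.52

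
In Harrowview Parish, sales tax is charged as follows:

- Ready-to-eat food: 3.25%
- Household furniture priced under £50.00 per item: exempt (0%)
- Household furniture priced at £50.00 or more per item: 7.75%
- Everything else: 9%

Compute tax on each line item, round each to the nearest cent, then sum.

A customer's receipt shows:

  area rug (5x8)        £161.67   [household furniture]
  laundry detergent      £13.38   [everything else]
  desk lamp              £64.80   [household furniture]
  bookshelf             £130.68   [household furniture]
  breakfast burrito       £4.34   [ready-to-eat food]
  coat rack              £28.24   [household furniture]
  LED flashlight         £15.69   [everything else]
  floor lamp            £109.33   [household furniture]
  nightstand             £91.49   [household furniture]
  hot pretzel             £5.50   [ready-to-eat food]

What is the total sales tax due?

£46.17

Area rug (5x8) £161.67: household furniture, £50.00 or more → 7.75% → £12.53
Laundry detergent £13.38: everything else → 9% → £1.20
Desk lamp £64.80: household furniture, £50.00 or more → 7.75% → £5.02
Bookshelf £130.68: household furniture, £50.00 or more → 7.75% → £10.13
Breakfast burrito £4.34: ready-to-eat food → 3.25% → £0.14
Coat rack £28.24: household furniture, under £50.00 → 0% → £0.00
LED flashlight £15.69: everything else → 9% → £1.41
Floor lamp £109.33: household furniture, £50.00 or more → 7.75% → £8.47
Nightstand £91.49: household furniture, £50.00 or more → 7.75% → £7.09
Hot pretzel £5.50: ready-to-eat food → 3.25% → £0.18
Total tax = £12.53 + £1.20 + £5.02 + £10.13 + £0.14 + £1.41 + £8.47 + £7.09 + £0.18 = £46.17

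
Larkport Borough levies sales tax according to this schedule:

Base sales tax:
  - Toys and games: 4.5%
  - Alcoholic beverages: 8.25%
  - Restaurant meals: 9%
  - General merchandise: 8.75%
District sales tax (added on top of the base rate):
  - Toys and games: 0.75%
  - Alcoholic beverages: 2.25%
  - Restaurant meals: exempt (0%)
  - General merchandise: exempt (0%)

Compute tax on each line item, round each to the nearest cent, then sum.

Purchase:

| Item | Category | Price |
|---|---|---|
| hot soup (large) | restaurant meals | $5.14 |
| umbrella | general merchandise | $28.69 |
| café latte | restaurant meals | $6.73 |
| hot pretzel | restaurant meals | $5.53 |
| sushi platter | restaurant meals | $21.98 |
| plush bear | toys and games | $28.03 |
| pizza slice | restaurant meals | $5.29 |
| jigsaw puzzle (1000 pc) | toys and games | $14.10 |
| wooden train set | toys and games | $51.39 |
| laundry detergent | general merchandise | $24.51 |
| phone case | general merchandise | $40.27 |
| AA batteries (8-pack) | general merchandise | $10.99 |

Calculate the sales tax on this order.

Hot soup (large) $5.14: restaurant meals → 9% + 0% district = 9% → $0.46
Umbrella $28.69: general merchandise → 8.75% + 0% district = 8.75% → $2.51
Café latte $6.73: restaurant meals → 9% + 0% district = 9% → $0.61
Hot pretzel $5.53: restaurant meals → 9% + 0% district = 9% → $0.50
Sushi platter $21.98: restaurant meals → 9% + 0% district = 9% → $1.98
Plush bear $28.03: toys and games → 4.5% + 0.75% district = 5.25% → $1.47
Pizza slice $5.29: restaurant meals → 9% + 0% district = 9% → $0.48
Jigsaw puzzle (1000 pc) $14.10: toys and games → 4.5% + 0.75% district = 5.25% → $0.74
Wooden train set $51.39: toys and games → 4.5% + 0.75% district = 5.25% → $2.70
Laundry detergent $24.51: general merchandise → 8.75% + 0% district = 8.75% → $2.14
Phone case $40.27: general merchandise → 8.75% + 0% district = 8.75% → $3.52
AA batteries (8-pack) $10.99: general merchandise → 8.75% + 0% district = 8.75% → $0.96
Total tax = $0.46 + $2.51 + $0.61 + $0.50 + $1.98 + $1.47 + $0.48 + $0.74 + $2.70 + $2.14 + $3.52 + $0.96 = $18.07

$18.07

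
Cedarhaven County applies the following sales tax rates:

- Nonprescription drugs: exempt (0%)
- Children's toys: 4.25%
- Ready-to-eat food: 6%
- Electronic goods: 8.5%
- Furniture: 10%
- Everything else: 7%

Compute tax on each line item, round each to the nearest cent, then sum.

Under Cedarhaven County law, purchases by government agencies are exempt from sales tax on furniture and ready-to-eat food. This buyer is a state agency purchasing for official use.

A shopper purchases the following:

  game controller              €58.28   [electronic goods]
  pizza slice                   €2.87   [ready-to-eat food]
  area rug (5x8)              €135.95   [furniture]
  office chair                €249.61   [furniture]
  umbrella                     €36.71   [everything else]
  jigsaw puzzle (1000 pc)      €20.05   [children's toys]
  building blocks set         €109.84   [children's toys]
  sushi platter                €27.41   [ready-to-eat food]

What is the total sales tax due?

€13.04

Game controller €58.28: electronic goods → 8.5% → €4.95
Pizza slice €2.87: ready-to-eat food, buyer-exempt → 0% → €0.00
Area rug (5x8) €135.95: furniture, buyer-exempt → 0% → €0.00
Office chair €249.61: furniture, buyer-exempt → 0% → €0.00
Umbrella €36.71: everything else → 7% → €2.57
Jigsaw puzzle (1000 pc) €20.05: children's toys → 4.25% → €0.85
Building blocks set €109.84: children's toys → 4.25% → €4.67
Sushi platter €27.41: ready-to-eat food, buyer-exempt → 0% → €0.00
Total tax = €4.95 + €2.57 + €0.85 + €4.67 = €13.04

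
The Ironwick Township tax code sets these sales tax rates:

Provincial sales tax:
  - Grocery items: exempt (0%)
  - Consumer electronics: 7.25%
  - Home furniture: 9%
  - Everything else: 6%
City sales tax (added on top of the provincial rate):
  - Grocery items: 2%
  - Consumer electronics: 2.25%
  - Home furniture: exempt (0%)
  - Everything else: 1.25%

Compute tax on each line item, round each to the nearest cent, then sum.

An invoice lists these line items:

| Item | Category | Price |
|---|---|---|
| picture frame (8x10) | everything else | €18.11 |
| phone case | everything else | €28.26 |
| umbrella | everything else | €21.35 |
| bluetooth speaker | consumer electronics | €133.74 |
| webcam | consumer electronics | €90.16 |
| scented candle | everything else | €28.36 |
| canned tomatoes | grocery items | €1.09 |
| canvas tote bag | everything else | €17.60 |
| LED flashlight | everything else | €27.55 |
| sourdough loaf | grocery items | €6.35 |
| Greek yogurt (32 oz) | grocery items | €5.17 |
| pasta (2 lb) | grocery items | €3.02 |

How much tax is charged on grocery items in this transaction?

Canned tomatoes €1.09: grocery items → 0% + 2% city = 2% → €0.02
Sourdough loaf €6.35: grocery items → 0% + 2% city = 2% → €0.13
Greek yogurt (32 oz) €5.17: grocery items → 0% + 2% city = 2% → €0.10
Pasta (2 lb) €3.02: grocery items → 0% + 2% city = 2% → €0.06
Tax on grocery items = €0.02 + €0.13 + €0.10 + €0.06 = €0.31

€0.31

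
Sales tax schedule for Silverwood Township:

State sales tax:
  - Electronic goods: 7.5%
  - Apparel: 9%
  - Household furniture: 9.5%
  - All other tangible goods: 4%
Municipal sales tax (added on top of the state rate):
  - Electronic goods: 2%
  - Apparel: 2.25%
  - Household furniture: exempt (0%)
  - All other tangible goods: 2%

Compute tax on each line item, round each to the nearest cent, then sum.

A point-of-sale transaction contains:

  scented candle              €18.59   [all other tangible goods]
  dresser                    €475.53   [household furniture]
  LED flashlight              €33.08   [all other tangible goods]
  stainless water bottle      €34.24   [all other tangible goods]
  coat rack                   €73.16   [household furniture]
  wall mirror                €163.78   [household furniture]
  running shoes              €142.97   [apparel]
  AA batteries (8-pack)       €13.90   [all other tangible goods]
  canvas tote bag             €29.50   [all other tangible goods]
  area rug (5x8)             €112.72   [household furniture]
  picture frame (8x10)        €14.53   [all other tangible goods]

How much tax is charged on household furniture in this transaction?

Dresser €475.53: household furniture → 9.5% + 0% municipal = 9.5% → €45.18
Coat rack €73.16: household furniture → 9.5% + 0% municipal = 9.5% → €6.95
Wall mirror €163.78: household furniture → 9.5% + 0% municipal = 9.5% → €15.56
Area rug (5x8) €112.72: household furniture → 9.5% + 0% municipal = 9.5% → €10.71
Tax on household furniture = €45.18 + €6.95 + €15.56 + €10.71 = €78.40

€78.40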